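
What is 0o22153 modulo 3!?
Convert 0o22153 (octal) → 2×4096 + 2×512 + 1×64 + 5×8 + 3 = 9323 (decimal)
Convert 3! (factorial) → 6 (decimal)
Compute 9323 mod 6 = 5
5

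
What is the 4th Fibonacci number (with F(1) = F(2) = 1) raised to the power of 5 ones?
Convert the 4th Fibonacci number (with F(1) = F(2) = 1) (Fibonacci index) → 1, 1, 2, 3 → 3 (decimal)
Convert 5 ones (place-value notation) → 5 (decimal)
Compute 3 ^ 5 = 243
243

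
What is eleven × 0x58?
Convert eleven (English words) → 11 (decimal)
Convert 0x58 (hexadecimal) → 5×16 + 8 = 88 (decimal)
Compute 11 × 88 = 968
968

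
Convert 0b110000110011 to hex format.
Convert 0b110000110011 (binary) → 2048 + 1024 + 32 + 16 + 2 + 1 = 3123 (decimal)
Convert 3123 (decimal) → 3123 = 12×256 + 3×16 + 3 → 0xC33 (hexadecimal)
0xC33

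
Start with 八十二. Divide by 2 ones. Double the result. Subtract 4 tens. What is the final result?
Convert 八十二 (Chinese numeral) → 8×10 + 2 = 82 (decimal)
Start: 82
Convert 2 ones (place-value notation) → 2 (decimal)
82 ÷ 2 = 41
41 × 2 = 82
Convert 4 tens (place-value notation) → 4×10 = 40 (decimal)
82 - 40 = 42
42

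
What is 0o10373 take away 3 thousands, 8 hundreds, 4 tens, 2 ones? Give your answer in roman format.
Convert 0o10373 (octal) → 1×4096 + 3×64 + 7×8 + 3 = 4347 (decimal)
Convert 3 thousands, 8 hundreds, 4 tens, 2 ones (place-value notation) → 3×1000 + 8×100 + 4×10 + 2 = 3842 (decimal)
Compute 4347 - 3842 = 505
Convert 505 (decimal) → 505 = 500 + 5 → DV (Roman numeral)
DV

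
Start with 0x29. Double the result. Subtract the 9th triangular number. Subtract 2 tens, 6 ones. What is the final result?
Convert 0x29 (hexadecimal) → 2×16 + 9 = 41 (decimal)
Start: 41
41 × 2 = 82
Convert the 9th triangular number (triangular index) → 9×10/2 = 45 (decimal)
82 - 45 = 37
Convert 2 tens, 6 ones (place-value notation) → 2×10 + 6 = 26 (decimal)
37 - 26 = 11
11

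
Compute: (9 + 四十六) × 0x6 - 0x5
Convert 四十六 (Chinese numeral) → 4×10 + 6 = 46 (decimal)
Convert 0x6 (hexadecimal) → 6 (decimal)
Convert 0x5 (hexadecimal) → 5 (decimal)
Expression in decimal: (9 + 46) × 6 - 5
Parentheses first: 9 + 46 = 55
Multiply: 55 × 6 = 330
Subtract: 330 - 5 = 325
325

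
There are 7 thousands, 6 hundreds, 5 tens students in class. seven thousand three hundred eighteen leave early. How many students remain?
Convert 7 thousands, 6 hundreds, 5 tens (place-value notation) → 7×1000 + 6×100 + 5×10 = 7650 (decimal)
Convert seven thousand three hundred eighteen (English words) → 7×1000 + 3×100 + 18 = 7318 (decimal)
Compute 7650 - 7318 = 332
332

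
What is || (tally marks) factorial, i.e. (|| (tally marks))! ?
Convert || (tally marks) → 2 (decimal)
Compute 2! = 2
2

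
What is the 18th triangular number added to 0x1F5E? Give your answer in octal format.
Convert the 18th triangular number (triangular index) → 18×19/2 = 171 (decimal)
Convert 0x1F5E (hexadecimal) → 1×4096 + 15×256 + 5×16 + 14 = 8030 (decimal)
Compute 171 + 8030 = 8201
Convert 8201 (decimal) → 8201 = 2×4096 + 1×8 + 1 → 0o20011 (octal)
0o20011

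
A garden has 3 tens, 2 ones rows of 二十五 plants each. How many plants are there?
Convert 二十五 (Chinese numeral) → 2×10 + 5 = 25 (decimal)
Convert 3 tens, 2 ones (place-value notation) → 3×10 + 2 = 32 (decimal)
Compute 25 × 32 = 800
800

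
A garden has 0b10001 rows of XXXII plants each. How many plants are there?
Convert XXXII (Roman numeral) → 10 + 10 + 10 + 1 + 1 = 32 (decimal)
Convert 0b10001 (binary) → 16 + 1 = 17 (decimal)
Compute 32 × 17 = 544
544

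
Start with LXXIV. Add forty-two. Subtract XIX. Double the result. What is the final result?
Convert LXXIV (Roman numeral) → 50 + 10 + 10 + 4 = 74 (decimal)
Start: 74
Convert forty-two (English words) → 42 (decimal)
74 + 42 = 116
Convert XIX (Roman numeral) → 10 + 9 = 19 (decimal)
116 - 19 = 97
97 × 2 = 194
194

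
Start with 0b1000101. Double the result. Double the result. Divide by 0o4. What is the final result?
Convert 0b1000101 (binary) → 64 + 4 + 1 = 69 (decimal)
Start: 69
69 × 2 = 138
138 × 2 = 276
Convert 0o4 (octal) → 4 (decimal)
276 ÷ 4 = 69
69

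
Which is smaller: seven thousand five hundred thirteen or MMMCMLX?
Convert seven thousand five hundred thirteen (English words) → 7×1000 + 5×100 + 13 = 7513 (decimal)
Convert MMMCMLX (Roman numeral) → 1000 + 1000 + 1000 + 900 + 50 + 10 = 3960 (decimal)
Compare 7513 vs 3960: smaller = 3960
3960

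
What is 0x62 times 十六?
Convert 0x62 (hexadecimal) → 6×16 + 2 = 98 (decimal)
Convert 十六 (Chinese numeral) → 1×10 + 6 = 16 (decimal)
Compute 98 × 16 = 1568
1568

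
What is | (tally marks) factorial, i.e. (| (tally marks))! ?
Convert | (tally marks) → 1 (decimal)
Compute 1! = 1
1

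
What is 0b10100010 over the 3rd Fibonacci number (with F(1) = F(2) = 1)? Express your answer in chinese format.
Convert 0b10100010 (binary) → 128 + 32 + 2 = 162 (decimal)
Convert the 3rd Fibonacci number (with F(1) = F(2) = 1) (Fibonacci index) → 1, 1, 2 → 2 (decimal)
Compute 162 ÷ 2 = 81
Convert 81 (decimal) → 81 = 8×10 + 1 → 八十一 (Chinese numeral)
八十一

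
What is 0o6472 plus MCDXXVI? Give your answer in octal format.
Convert 0o6472 (octal) → 6×512 + 4×64 + 7×8 + 2 = 3386 (decimal)
Convert MCDXXVI (Roman numeral) → 1000 + 400 + 10 + 10 + 5 + 1 = 1426 (decimal)
Compute 3386 + 1426 = 4812
Convert 4812 (decimal) → 4812 = 1×4096 + 1×512 + 3×64 + 1×8 + 4 → 0o11314 (octal)
0o11314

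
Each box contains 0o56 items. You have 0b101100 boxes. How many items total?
Convert 0o56 (octal) → 5×8 + 6 = 46 (decimal)
Convert 0b101100 (binary) → 32 + 8 + 4 = 44 (decimal)
Compute 46 × 44 = 2024
2024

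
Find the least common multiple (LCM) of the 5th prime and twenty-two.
Convert the 5th prime (prime index) → 11 (decimal)
Convert twenty-two (English words) → 22 (decimal)
Compute lcm(11, 22) = 22
22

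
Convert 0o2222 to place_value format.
Convert 0o2222 (octal) → 2×512 + 2×64 + 2×8 + 2 = 1170 (decimal)
Convert 1170 (decimal) → 1170 = 1×1000 + 1×100 + 7×10 → 1 thousand, 1 hundred, 7 tens (place-value notation)
1 thousand, 1 hundred, 7 tens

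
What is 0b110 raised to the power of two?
Convert 0b110 (binary) → 4 + 2 = 6 (decimal)
Convert two (English words) → 2 (decimal)
Compute 6 ^ 2 = 36
36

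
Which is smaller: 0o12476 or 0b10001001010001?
Convert 0o12476 (octal) → 1×4096 + 2×512 + 4×64 + 7×8 + 6 = 5438 (decimal)
Convert 0b10001001010001 (binary) → 8192 + 512 + 64 + 16 + 1 = 8785 (decimal)
Compare 5438 vs 8785: smaller = 5438
5438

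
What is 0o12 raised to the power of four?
Convert 0o12 (octal) → 1×8 + 2 = 10 (decimal)
Convert four (English words) → 4 (decimal)
Compute 10 ^ 4 = 10000
10000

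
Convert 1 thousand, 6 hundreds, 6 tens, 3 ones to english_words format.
Convert 1 thousand, 6 hundreds, 6 tens, 3 ones (place-value notation) → 1×1000 + 6×100 + 6×10 + 3 = 1663 (decimal)
Convert 1663 (decimal) → 1663 = 1×1000 + 6×100 + 63 → one thousand six hundred sixty-three (English words)
one thousand six hundred sixty-three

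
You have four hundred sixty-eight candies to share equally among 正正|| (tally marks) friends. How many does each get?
Convert four hundred sixty-eight (English words) → 4×100 + 68 = 468 (decimal)
Convert 正正|| (tally marks) → 5 + 5 + 2 = 12 (decimal)
Compute 468 ÷ 12 = 39
39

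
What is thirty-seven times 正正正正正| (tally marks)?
Convert thirty-seven (English words) → 37 (decimal)
Convert 正正正正正| (tally marks) → 5 + 5 + 5 + 5 + 5 + 1 = 26 (decimal)
Compute 37 × 26 = 962
962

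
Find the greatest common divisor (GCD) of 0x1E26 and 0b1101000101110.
Convert 0x1E26 (hexadecimal) → 1×4096 + 14×256 + 2×16 + 6 = 7718 (decimal)
Convert 0b1101000101110 (binary) → 4096 + 2048 + 512 + 32 + 8 + 4 + 2 = 6702 (decimal)
Compute gcd(7718, 6702) = 2
2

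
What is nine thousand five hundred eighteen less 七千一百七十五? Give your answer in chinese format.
Convert nine thousand five hundred eighteen (English words) → 9×1000 + 5×100 + 18 = 9518 (decimal)
Convert 七千一百七十五 (Chinese numeral) → 7×1000 + 1×100 + 7×10 + 5 = 7175 (decimal)
Compute 9518 - 7175 = 2343
Convert 2343 (decimal) → 2343 = 2×1000 + 3×100 + 4×10 + 3 → 二千三百四十三 (Chinese numeral)
二千三百四十三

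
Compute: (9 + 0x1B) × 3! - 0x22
Convert 0x1B (hexadecimal) → 1×16 + 11 = 27 (decimal)
Convert 3! (factorial) → 6 (decimal)
Convert 0x22 (hexadecimal) → 2×16 + 2 = 34 (decimal)
Expression in decimal: (9 + 27) × 6 - 34
Parentheses first: 9 + 27 = 36
Multiply: 36 × 6 = 216
Subtract: 216 - 34 = 182
182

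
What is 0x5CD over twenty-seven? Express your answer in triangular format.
Convert 0x5CD (hexadecimal) → 5×256 + 12×16 + 13 = 1485 (decimal)
Convert twenty-seven (English words) → 27 (decimal)
Compute 1485 ÷ 27 = 55
Convert 55 (decimal) → 55 = 10×11/2 → the 10th triangular number (triangular index)
the 10th triangular number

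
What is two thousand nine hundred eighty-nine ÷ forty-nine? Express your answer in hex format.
Convert two thousand nine hundred eighty-nine (English words) → 2×1000 + 9×100 + 89 = 2989 (decimal)
Convert forty-nine (English words) → 49 (decimal)
Compute 2989 ÷ 49 = 61
Convert 61 (decimal) → 61 = 3×16 + 13 → 0x3D (hexadecimal)
0x3D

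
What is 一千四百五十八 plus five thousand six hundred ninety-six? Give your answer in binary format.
Convert 一千四百五十八 (Chinese numeral) → 1×1000 + 4×100 + 5×10 + 8 = 1458 (decimal)
Convert five thousand six hundred ninety-six (English words) → 5×1000 + 6×100 + 96 = 5696 (decimal)
Compute 1458 + 5696 = 7154
Convert 7154 (decimal) → 7154 = 4096 + 2048 + 512 + 256 + 128 + 64 + 32 + 16 + 2 → 0b1101111110010 (binary)
0b1101111110010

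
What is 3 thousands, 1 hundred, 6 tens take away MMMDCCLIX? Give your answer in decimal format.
Convert 3 thousands, 1 hundred, 6 tens (place-value notation) → 3×1000 + 1×100 + 6×10 = 3160 (decimal)
Convert MMMDCCLIX (Roman numeral) → 1000 + 1000 + 1000 + 500 + 100 + 100 + 50 + 9 = 3759 (decimal)
Compute 3160 - 3759 = -599
-599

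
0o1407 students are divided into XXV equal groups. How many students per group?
Convert 0o1407 (octal) → 1×512 + 4×64 + 7 = 775 (decimal)
Convert XXV (Roman numeral) → 10 + 10 + 5 = 25 (decimal)
Compute 775 ÷ 25 = 31
31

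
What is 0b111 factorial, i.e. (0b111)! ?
Convert 0b111 (binary) → 4 + 2 + 1 = 7 (decimal)
Compute 7! = 5040
5040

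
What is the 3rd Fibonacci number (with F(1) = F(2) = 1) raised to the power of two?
Convert the 3rd Fibonacci number (with F(1) = F(2) = 1) (Fibonacci index) → 1, 1, 2 → 2 (decimal)
Convert two (English words) → 2 (decimal)
Compute 2 ^ 2 = 4
4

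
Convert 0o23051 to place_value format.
Convert 0o23051 (octal) → 2×4096 + 3×512 + 5×8 + 1 = 9769 (decimal)
Convert 9769 (decimal) → 9769 = 9×1000 + 7×100 + 6×10 + 9 → 9 thousands, 7 hundreds, 6 tens, 9 ones (place-value notation)
9 thousands, 7 hundreds, 6 tens, 9 ones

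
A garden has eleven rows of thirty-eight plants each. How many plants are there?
Convert thirty-eight (English words) → 38 (decimal)
Convert eleven (English words) → 11 (decimal)
Compute 38 × 11 = 418
418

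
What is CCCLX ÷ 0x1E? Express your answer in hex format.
Convert CCCLX (Roman numeral) → 100 + 100 + 100 + 50 + 10 = 360 (decimal)
Convert 0x1E (hexadecimal) → 1×16 + 14 = 30 (decimal)
Compute 360 ÷ 30 = 12
Convert 12 (decimal) → 0xC (hexadecimal)
0xC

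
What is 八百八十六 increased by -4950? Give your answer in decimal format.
Convert 八百八十六 (Chinese numeral) → 8×100 + 8×10 + 6 = 886 (decimal)
Compute 886 + -4950 = -4064
-4064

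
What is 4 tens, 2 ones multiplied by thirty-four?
Convert 4 tens, 2 ones (place-value notation) → 4×10 + 2 = 42 (decimal)
Convert thirty-four (English words) → 34 (decimal)
Compute 42 × 34 = 1428
1428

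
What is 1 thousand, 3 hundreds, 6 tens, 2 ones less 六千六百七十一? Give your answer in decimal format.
Convert 1 thousand, 3 hundreds, 6 tens, 2 ones (place-value notation) → 1×1000 + 3×100 + 6×10 + 2 = 1362 (decimal)
Convert 六千六百七十一 (Chinese numeral) → 6×1000 + 6×100 + 7×10 + 1 = 6671 (decimal)
Compute 1362 - 6671 = -5309
-5309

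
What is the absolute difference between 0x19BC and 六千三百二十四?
Convert 0x19BC (hexadecimal) → 1×4096 + 9×256 + 11×16 + 12 = 6588 (decimal)
Convert 六千三百二十四 (Chinese numeral) → 6×1000 + 3×100 + 2×10 + 4 = 6324 (decimal)
Compute |6588 - 6324| = 264
264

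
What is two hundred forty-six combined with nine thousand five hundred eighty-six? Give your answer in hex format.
Convert two hundred forty-six (English words) → 2×100 + 46 = 246 (decimal)
Convert nine thousand five hundred eighty-six (English words) → 9×1000 + 5×100 + 86 = 9586 (decimal)
Compute 246 + 9586 = 9832
Convert 9832 (decimal) → 9832 = 2×4096 + 6×256 + 6×16 + 8 → 0x2668 (hexadecimal)
0x2668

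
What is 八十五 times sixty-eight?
Convert 八十五 (Chinese numeral) → 8×10 + 5 = 85 (decimal)
Convert sixty-eight (English words) → 68 (decimal)
Compute 85 × 68 = 5780
5780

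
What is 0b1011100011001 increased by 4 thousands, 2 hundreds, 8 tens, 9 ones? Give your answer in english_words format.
Convert 0b1011100011001 (binary) → 4096 + 1024 + 512 + 256 + 16 + 8 + 1 = 5913 (decimal)
Convert 4 thousands, 2 hundreds, 8 tens, 9 ones (place-value notation) → 4×1000 + 2×100 + 8×10 + 9 = 4289 (decimal)
Compute 5913 + 4289 = 10202
Convert 10202 (decimal) → 10202 = 10×1000 + 2×100 + 2 → ten thousand two hundred two (English words)
ten thousand two hundred two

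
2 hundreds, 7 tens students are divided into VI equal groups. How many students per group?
Convert 2 hundreds, 7 tens (place-value notation) → 2×100 + 7×10 = 270 (decimal)
Convert VI (Roman numeral) → 5 + 1 = 6 (decimal)
Compute 270 ÷ 6 = 45
45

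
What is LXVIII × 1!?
Convert LXVIII (Roman numeral) → 50 + 10 + 5 + 1 + 1 + 1 = 68 (decimal)
Convert 1! (factorial) → 1 (decimal)
Compute 68 × 1 = 68
68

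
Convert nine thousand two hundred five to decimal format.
Convert nine thousand two hundred five (English words) → 9×1000 + 2×100 + 5 = 9205 (decimal)
9205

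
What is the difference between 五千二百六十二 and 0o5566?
Convert 五千二百六十二 (Chinese numeral) → 5×1000 + 2×100 + 6×10 + 2 = 5262 (decimal)
Convert 0o5566 (octal) → 5×512 + 5×64 + 6×8 + 6 = 2934 (decimal)
Difference: |5262 - 2934| = 2328
2328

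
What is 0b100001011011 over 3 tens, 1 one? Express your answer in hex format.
Convert 0b100001011011 (binary) → 2048 + 64 + 16 + 8 + 2 + 1 = 2139 (decimal)
Convert 3 tens, 1 one (place-value notation) → 3×10 + 1 = 31 (decimal)
Compute 2139 ÷ 31 = 69
Convert 69 (decimal) → 69 = 4×16 + 5 → 0x45 (hexadecimal)
0x45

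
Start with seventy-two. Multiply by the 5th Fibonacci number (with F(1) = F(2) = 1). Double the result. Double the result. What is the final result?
Convert seventy-two (English words) → 72 (decimal)
Start: 72
Convert the 5th Fibonacci number (with F(1) = F(2) = 1) (Fibonacci index) → 1, 1, 2, 3, 5 → 5 (decimal)
72 × 5 = 360
360 × 2 = 720
720 × 2 = 1440
1440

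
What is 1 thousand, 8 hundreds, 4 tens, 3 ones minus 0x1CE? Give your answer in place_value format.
Convert 1 thousand, 8 hundreds, 4 tens, 3 ones (place-value notation) → 1×1000 + 8×100 + 4×10 + 3 = 1843 (decimal)
Convert 0x1CE (hexadecimal) → 1×256 + 12×16 + 14 = 462 (decimal)
Compute 1843 - 462 = 1381
Convert 1381 (decimal) → 1381 = 1×1000 + 3×100 + 8×10 + 1 → 1 thousand, 3 hundreds, 8 tens, 1 one (place-value notation)
1 thousand, 3 hundreds, 8 tens, 1 one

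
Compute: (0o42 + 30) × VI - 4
Convert 0o42 (octal) → 4×8 + 2 = 34 (decimal)
Convert VI (Roman numeral) → 5 + 1 = 6 (decimal)
Expression in decimal: (34 + 30) × 6 - 4
Parentheses first: 34 + 30 = 64
Multiply: 64 × 6 = 384
Subtract: 384 - 4 = 380
380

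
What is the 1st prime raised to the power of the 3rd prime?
Convert the 1st prime (prime index) → 2 (decimal)
Convert the 3rd prime (prime index) → 5 (decimal)
Compute 2 ^ 5 = 32
32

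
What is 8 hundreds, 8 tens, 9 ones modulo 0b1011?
Convert 8 hundreds, 8 tens, 9 ones (place-value notation) → 8×100 + 8×10 + 9 = 889 (decimal)
Convert 0b1011 (binary) → 8 + 2 + 1 = 11 (decimal)
Compute 889 mod 11 = 9
9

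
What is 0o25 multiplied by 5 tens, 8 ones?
Convert 0o25 (octal) → 2×8 + 5 = 21 (decimal)
Convert 5 tens, 8 ones (place-value notation) → 5×10 + 8 = 58 (decimal)
Compute 21 × 58 = 1218
1218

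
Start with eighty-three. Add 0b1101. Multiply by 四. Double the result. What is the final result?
Convert eighty-three (English words) → 83 (decimal)
Start: 83
Convert 0b1101 (binary) → 8 + 4 + 1 = 13 (decimal)
83 + 13 = 96
Convert 四 (Chinese numeral) → 4 (decimal)
96 × 4 = 384
384 × 2 = 768
768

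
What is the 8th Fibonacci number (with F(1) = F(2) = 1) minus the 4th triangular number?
The 8th Fibonacci number (with F(1) = F(2) = 1): 1, 1, 2, 3, 5, 8, 13, 21 → 21
Convert the 4th triangular number (triangular index) → 4×5/2 = 10 (decimal)
Compute 21 - 10 = 11
11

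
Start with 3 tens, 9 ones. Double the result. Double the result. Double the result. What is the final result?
Convert 3 tens, 9 ones (place-value notation) → 3×10 + 9 = 39 (decimal)
Start: 39
39 × 2 = 78
78 × 2 = 156
156 × 2 = 312
312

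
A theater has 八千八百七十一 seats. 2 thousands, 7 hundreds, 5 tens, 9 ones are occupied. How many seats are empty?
Convert 八千八百七十一 (Chinese numeral) → 8×1000 + 8×100 + 7×10 + 1 = 8871 (decimal)
Convert 2 thousands, 7 hundreds, 5 tens, 9 ones (place-value notation) → 2×1000 + 7×100 + 5×10 + 9 = 2759 (decimal)
Compute 8871 - 2759 = 6112
6112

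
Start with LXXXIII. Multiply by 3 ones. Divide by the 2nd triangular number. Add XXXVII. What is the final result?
Convert LXXXIII (Roman numeral) → 50 + 10 + 10 + 10 + 1 + 1 + 1 = 83 (decimal)
Start: 83
Convert 3 ones (place-value notation) → 3 (decimal)
83 × 3 = 249
Convert the 2nd triangular number (triangular index) → 2×3/2 = 3 (decimal)
249 ÷ 3 = 83
Convert XXXVII (Roman numeral) → 10 + 10 + 10 + 5 + 1 + 1 = 37 (decimal)
83 + 37 = 120
120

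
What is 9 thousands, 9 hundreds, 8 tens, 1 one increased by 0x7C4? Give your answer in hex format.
Convert 9 thousands, 9 hundreds, 8 tens, 1 one (place-value notation) → 9×1000 + 9×100 + 8×10 + 1 = 9981 (decimal)
Convert 0x7C4 (hexadecimal) → 7×256 + 12×16 + 4 = 1988 (decimal)
Compute 9981 + 1988 = 11969
Convert 11969 (decimal) → 11969 = 2×4096 + 14×256 + 12×16 + 1 → 0x2EC1 (hexadecimal)
0x2EC1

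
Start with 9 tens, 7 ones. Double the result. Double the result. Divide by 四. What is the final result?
Convert 9 tens, 7 ones (place-value notation) → 9×10 + 7 = 97 (decimal)
Start: 97
97 × 2 = 194
194 × 2 = 388
Convert 四 (Chinese numeral) → 4 (decimal)
388 ÷ 4 = 97
97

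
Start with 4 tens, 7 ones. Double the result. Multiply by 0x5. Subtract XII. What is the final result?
Convert 4 tens, 7 ones (place-value notation) → 4×10 + 7 = 47 (decimal)
Start: 47
47 × 2 = 94
Convert 0x5 (hexadecimal) → 5 (decimal)
94 × 5 = 470
Convert XII (Roman numeral) → 10 + 1 + 1 = 12 (decimal)
470 - 12 = 458
458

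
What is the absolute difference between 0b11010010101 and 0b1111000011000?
Convert 0b11010010101 (binary) → 1024 + 512 + 128 + 16 + 4 + 1 = 1685 (decimal)
Convert 0b1111000011000 (binary) → 4096 + 2048 + 1024 + 512 + 16 + 8 = 7704 (decimal)
Compute |1685 - 7704| = 6019
6019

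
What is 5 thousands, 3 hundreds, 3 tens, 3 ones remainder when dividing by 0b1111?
Convert 5 thousands, 3 hundreds, 3 tens, 3 ones (place-value notation) → 5×1000 + 3×100 + 3×10 + 3 = 5333 (decimal)
Convert 0b1111 (binary) → 8 + 4 + 2 + 1 = 15 (decimal)
Compute 5333 mod 15 = 8
8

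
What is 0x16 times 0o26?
Convert 0x16 (hexadecimal) → 1×16 + 6 = 22 (decimal)
Convert 0o26 (octal) → 2×8 + 6 = 22 (decimal)
Compute 22 × 22 = 484
484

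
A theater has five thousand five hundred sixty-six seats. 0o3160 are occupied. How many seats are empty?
Convert five thousand five hundred sixty-six (English words) → 5×1000 + 5×100 + 66 = 5566 (decimal)
Convert 0o3160 (octal) → 3×512 + 1×64 + 6×8 = 1648 (decimal)
Compute 5566 - 1648 = 3918
3918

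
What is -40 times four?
Convert four (English words) → 4 (decimal)
Compute -40 × 4 = -160
-160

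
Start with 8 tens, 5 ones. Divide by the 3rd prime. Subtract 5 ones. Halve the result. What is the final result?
Convert 8 tens, 5 ones (place-value notation) → 8×10 + 5 = 85 (decimal)
Start: 85
Convert the 3rd prime (prime index) → 5 (decimal)
85 ÷ 5 = 17
Convert 5 ones (place-value notation) → 5 (decimal)
17 - 5 = 12
12 ÷ 2 = 6
6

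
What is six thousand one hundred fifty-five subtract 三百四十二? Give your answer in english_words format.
Convert six thousand one hundred fifty-five (English words) → 6×1000 + 1×100 + 55 = 6155 (decimal)
Convert 三百四十二 (Chinese numeral) → 3×100 + 4×10 + 2 = 342 (decimal)
Compute 6155 - 342 = 5813
Convert 5813 (decimal) → 5813 = 5×1000 + 8×100 + 13 → five thousand eight hundred thirteen (English words)
five thousand eight hundred thirteen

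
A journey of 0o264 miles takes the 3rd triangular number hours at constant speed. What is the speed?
Convert 0o264 (octal) → 2×64 + 6×8 + 4 = 180 (decimal)
Convert the 3rd triangular number (triangular index) → 3×4/2 = 6 (decimal)
Compute 180 ÷ 6 = 30
30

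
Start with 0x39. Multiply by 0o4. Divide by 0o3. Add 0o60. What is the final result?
Convert 0x39 (hexadecimal) → 3×16 + 9 = 57 (decimal)
Start: 57
Convert 0o4 (octal) → 4 (decimal)
57 × 4 = 228
Convert 0o3 (octal) → 3 (decimal)
228 ÷ 3 = 76
Convert 0o60 (octal) → 6×8 = 48 (decimal)
76 + 48 = 124
124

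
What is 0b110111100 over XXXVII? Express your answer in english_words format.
Convert 0b110111100 (binary) → 256 + 128 + 32 + 16 + 8 + 4 = 444 (decimal)
Convert XXXVII (Roman numeral) → 10 + 10 + 10 + 5 + 1 + 1 = 37 (decimal)
Compute 444 ÷ 37 = 12
Convert 12 (decimal) → twelve (English words)
twelve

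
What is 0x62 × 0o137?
Convert 0x62 (hexadecimal) → 6×16 + 2 = 98 (decimal)
Convert 0o137 (octal) → 1×64 + 3×8 + 7 = 95 (decimal)
Compute 98 × 95 = 9310
9310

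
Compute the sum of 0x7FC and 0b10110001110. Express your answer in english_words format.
Convert 0x7FC (hexadecimal) → 7×256 + 15×16 + 12 = 2044 (decimal)
Convert 0b10110001110 (binary) → 1024 + 256 + 128 + 8 + 4 + 2 = 1422 (decimal)
Compute 2044 + 1422 = 3466
Convert 3466 (decimal) → 3466 = 3×1000 + 4×100 + 66 → three thousand four hundred sixty-six (English words)
three thousand four hundred sixty-six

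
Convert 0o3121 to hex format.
Convert 0o3121 (octal) → 3×512 + 1×64 + 2×8 + 1 = 1617 (decimal)
Convert 1617 (decimal) → 1617 = 6×256 + 5×16 + 1 → 0x651 (hexadecimal)
0x651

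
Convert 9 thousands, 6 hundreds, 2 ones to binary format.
Convert 9 thousands, 6 hundreds, 2 ones (place-value notation) → 9×1000 + 6×100 + 2 = 9602 (decimal)
Convert 9602 (decimal) → 9602 = 8192 + 1024 + 256 + 128 + 2 → 0b10010110000010 (binary)
0b10010110000010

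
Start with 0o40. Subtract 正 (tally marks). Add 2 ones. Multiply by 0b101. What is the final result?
Convert 0o40 (octal) → 4×8 = 32 (decimal)
Start: 32
Convert 正 (tally marks) → 5 (decimal)
32 - 5 = 27
Convert 2 ones (place-value notation) → 2 (decimal)
27 + 2 = 29
Convert 0b101 (binary) → 4 + 1 = 5 (decimal)
29 × 5 = 145
145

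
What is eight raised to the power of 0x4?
Convert eight (English words) → 8 (decimal)
Convert 0x4 (hexadecimal) → 4 (decimal)
Compute 8 ^ 4 = 4096
4096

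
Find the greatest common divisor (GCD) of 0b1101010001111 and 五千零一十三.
Convert 0b1101010001111 (binary) → 4096 + 2048 + 512 + 128 + 8 + 4 + 2 + 1 = 6799 (decimal)
Convert 五千零一十三 (Chinese numeral) → 5×1000 + 1×10 + 3 = 5013 (decimal)
Compute gcd(6799, 5013) = 1
1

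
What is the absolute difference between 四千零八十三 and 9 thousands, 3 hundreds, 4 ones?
Convert 四千零八十三 (Chinese numeral) → 4×1000 + 8×10 + 3 = 4083 (decimal)
Convert 9 thousands, 3 hundreds, 4 ones (place-value notation) → 9×1000 + 3×100 + 4 = 9304 (decimal)
Compute |4083 - 9304| = 5221
5221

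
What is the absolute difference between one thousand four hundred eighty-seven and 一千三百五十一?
Convert one thousand four hundred eighty-seven (English words) → 1×1000 + 4×100 + 87 = 1487 (decimal)
Convert 一千三百五十一 (Chinese numeral) → 1×1000 + 3×100 + 5×10 + 1 = 1351 (decimal)
Compute |1487 - 1351| = 136
136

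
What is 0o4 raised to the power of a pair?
Convert 0o4 (octal) → 4 (decimal)
Convert a pair (colloquial) → 2 (decimal)
Compute 4 ^ 2 = 16
16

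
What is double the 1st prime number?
The 1st prime number = 2
Compute 2 × 2 = 4
4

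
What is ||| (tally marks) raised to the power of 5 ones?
Convert ||| (tally marks) → 3 (decimal)
Convert 5 ones (place-value notation) → 5 (decimal)
Compute 3 ^ 5 = 243
243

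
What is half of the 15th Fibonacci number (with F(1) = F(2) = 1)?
The 15th Fibonacci number (with F(1) = F(2) = 1): 1, 1, 2, 3, 5, 8, 13, 21, 34, 55, 89, 144, 233, 377, 610 → 610
Compute 610 ÷ 2 = 305
305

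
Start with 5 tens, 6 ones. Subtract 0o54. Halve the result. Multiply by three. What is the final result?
Convert 5 tens, 6 ones (place-value notation) → 5×10 + 6 = 56 (decimal)
Start: 56
Convert 0o54 (octal) → 5×8 + 4 = 44 (decimal)
56 - 44 = 12
12 ÷ 2 = 6
Convert three (English words) → 3 (decimal)
6 × 3 = 18
18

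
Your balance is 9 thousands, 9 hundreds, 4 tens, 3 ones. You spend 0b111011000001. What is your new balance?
Convert 9 thousands, 9 hundreds, 4 tens, 3 ones (place-value notation) → 9×1000 + 9×100 + 4×10 + 3 = 9943 (decimal)
Convert 0b111011000001 (binary) → 2048 + 1024 + 512 + 128 + 64 + 1 = 3777 (decimal)
Compute 9943 - 3777 = 6166
6166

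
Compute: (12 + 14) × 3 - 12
Parentheses first: 12 + 14 = 26
Multiply: 26 × 3 = 78
Subtract: 78 - 12 = 66
66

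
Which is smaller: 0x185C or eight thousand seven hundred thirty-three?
Convert 0x185C (hexadecimal) → 1×4096 + 8×256 + 5×16 + 12 = 6236 (decimal)
Convert eight thousand seven hundred thirty-three (English words) → 8×1000 + 7×100 + 33 = 8733 (decimal)
Compare 6236 vs 8733: smaller = 6236
6236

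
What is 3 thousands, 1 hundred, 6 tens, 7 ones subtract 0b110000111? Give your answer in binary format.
Convert 3 thousands, 1 hundred, 6 tens, 7 ones (place-value notation) → 3×1000 + 1×100 + 6×10 + 7 = 3167 (decimal)
Convert 0b110000111 (binary) → 256 + 128 + 4 + 2 + 1 = 391 (decimal)
Compute 3167 - 391 = 2776
Convert 2776 (decimal) → 2776 = 2048 + 512 + 128 + 64 + 16 + 8 → 0b101011011000 (binary)
0b101011011000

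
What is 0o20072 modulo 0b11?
Convert 0o20072 (octal) → 2×4096 + 7×8 + 2 = 8250 (decimal)
Convert 0b11 (binary) → 2 + 1 = 3 (decimal)
Compute 8250 mod 3 = 0
0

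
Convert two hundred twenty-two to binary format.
Convert two hundred twenty-two (English words) → 2×100 + 22 = 222 (decimal)
Convert 222 (decimal) → 222 = 128 + 64 + 16 + 8 + 4 + 2 → 0b11011110 (binary)
0b11011110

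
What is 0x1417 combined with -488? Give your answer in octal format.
Convert 0x1417 (hexadecimal) → 1×4096 + 4×256 + 1×16 + 7 = 5143 (decimal)
Compute 5143 + -488 = 4655
Convert 4655 (decimal) → 4655 = 1×4096 + 1×512 + 5×8 + 7 → 0o11057 (octal)
0o11057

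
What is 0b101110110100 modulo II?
Convert 0b101110110100 (binary) → 2048 + 512 + 256 + 128 + 32 + 16 + 4 = 2996 (decimal)
Convert II (Roman numeral) → 1 + 1 = 2 (decimal)
Compute 2996 mod 2 = 0
0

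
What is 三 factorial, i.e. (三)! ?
Convert 三 (Chinese numeral) → 3 (decimal)
Compute 3! = 6
6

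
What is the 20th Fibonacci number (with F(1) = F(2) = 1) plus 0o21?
The 20th Fibonacci number (with F(1) = F(2) = 1) = 6765
Convert 0o21 (octal) → 2×8 + 1 = 17 (decimal)
Compute 6765 + 17 = 6782
6782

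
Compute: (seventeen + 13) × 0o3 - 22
Convert seventeen (English words) → 17 (decimal)
Convert 0o3 (octal) → 3 (decimal)
Expression in decimal: (17 + 13) × 3 - 22
Parentheses first: 17 + 13 = 30
Multiply: 30 × 3 = 90
Subtract: 90 - 22 = 68
68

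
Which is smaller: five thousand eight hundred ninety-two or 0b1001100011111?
Convert five thousand eight hundred ninety-two (English words) → 5×1000 + 8×100 + 92 = 5892 (decimal)
Convert 0b1001100011111 (binary) → 4096 + 512 + 256 + 16 + 8 + 4 + 2 + 1 = 4895 (decimal)
Compare 5892 vs 4895: smaller = 4895
4895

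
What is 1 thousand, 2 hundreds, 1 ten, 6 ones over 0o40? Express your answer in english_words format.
Convert 1 thousand, 2 hundreds, 1 ten, 6 ones (place-value notation) → 1×1000 + 2×100 + 1×10 + 6 = 1216 (decimal)
Convert 0o40 (octal) → 4×8 = 32 (decimal)
Compute 1216 ÷ 32 = 38
Convert 38 (decimal) → thirty-eight (English words)
thirty-eight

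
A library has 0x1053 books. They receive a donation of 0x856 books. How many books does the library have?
Convert 0x1053 (hexadecimal) → 1×4096 + 5×16 + 3 = 4179 (decimal)
Convert 0x856 (hexadecimal) → 8×256 + 5×16 + 6 = 2134 (decimal)
Compute 4179 + 2134 = 6313
6313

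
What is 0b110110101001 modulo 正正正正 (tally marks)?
Convert 0b110110101001 (binary) → 2048 + 1024 + 256 + 128 + 32 + 8 + 1 = 3497 (decimal)
Convert 正正正正 (tally marks) → 5 + 5 + 5 + 5 = 20 (decimal)
Compute 3497 mod 20 = 17
17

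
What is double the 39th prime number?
The 39th prime number = 167
Compute 167 × 2 = 334
334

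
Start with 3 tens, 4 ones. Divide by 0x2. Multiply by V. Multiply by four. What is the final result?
Convert 3 tens, 4 ones (place-value notation) → 3×10 + 4 = 34 (decimal)
Start: 34
Convert 0x2 (hexadecimal) → 2 (decimal)
34 ÷ 2 = 17
Convert V (Roman numeral) → 5 (decimal)
17 × 5 = 85
Convert four (English words) → 4 (decimal)
85 × 4 = 340
340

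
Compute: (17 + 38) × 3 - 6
Parentheses first: 17 + 38 = 55
Multiply: 55 × 3 = 165
Subtract: 165 - 6 = 159
159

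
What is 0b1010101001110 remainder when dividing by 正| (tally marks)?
Convert 0b1010101001110 (binary) → 4096 + 1024 + 256 + 64 + 8 + 4 + 2 = 5454 (decimal)
Convert 正| (tally marks) → 5 + 1 = 6 (decimal)
Compute 5454 mod 6 = 0
0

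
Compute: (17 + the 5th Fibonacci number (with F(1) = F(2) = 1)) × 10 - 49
Convert the 5th Fibonacci number (with F(1) = F(2) = 1) (Fibonacci index) → 1, 1, 2, 3, 5 → 5 (decimal)
Expression in decimal: (17 + 5) × 10 - 49
Parentheses first: 17 + 5 = 22
Multiply: 22 × 10 = 220
Subtract: 220 - 49 = 171
171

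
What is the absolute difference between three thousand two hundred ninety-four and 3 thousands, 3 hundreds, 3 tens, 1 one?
Convert three thousand two hundred ninety-four (English words) → 3×1000 + 2×100 + 94 = 3294 (decimal)
Convert 3 thousands, 3 hundreds, 3 tens, 1 one (place-value notation) → 3×1000 + 3×100 + 3×10 + 1 = 3331 (decimal)
Compute |3294 - 3331| = 37
37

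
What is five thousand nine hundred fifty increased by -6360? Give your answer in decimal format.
Convert five thousand nine hundred fifty (English words) → 5×1000 + 9×100 + 50 = 5950 (decimal)
Compute 5950 + -6360 = -410
-410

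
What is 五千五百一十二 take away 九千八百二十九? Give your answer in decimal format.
Convert 五千五百一十二 (Chinese numeral) → 5×1000 + 5×100 + 1×10 + 2 = 5512 (decimal)
Convert 九千八百二十九 (Chinese numeral) → 9×1000 + 8×100 + 2×10 + 9 = 9829 (decimal)
Compute 5512 - 9829 = -4317
-4317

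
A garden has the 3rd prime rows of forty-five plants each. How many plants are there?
Convert forty-five (English words) → 45 (decimal)
Convert the 3rd prime (prime index) → 5 (decimal)
Compute 45 × 5 = 225
225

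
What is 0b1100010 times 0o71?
Convert 0b1100010 (binary) → 64 + 32 + 2 = 98 (decimal)
Convert 0o71 (octal) → 7×8 + 1 = 57 (decimal)
Compute 98 × 57 = 5586
5586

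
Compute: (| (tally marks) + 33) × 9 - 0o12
Convert | (tally marks) → 1 (decimal)
Convert 0o12 (octal) → 1×8 + 2 = 10 (decimal)
Expression in decimal: (1 + 33) × 9 - 10
Parentheses first: 1 + 33 = 34
Multiply: 34 × 9 = 306
Subtract: 306 - 10 = 296
296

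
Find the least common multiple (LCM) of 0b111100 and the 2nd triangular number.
Convert 0b111100 (binary) → 32 + 16 + 8 + 4 = 60 (decimal)
Convert the 2nd triangular number (triangular index) → 2×3/2 = 3 (decimal)
Compute lcm(60, 3) = 60
60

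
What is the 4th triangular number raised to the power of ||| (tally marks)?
Convert the 4th triangular number (triangular index) → 4×5/2 = 10 (decimal)
Convert ||| (tally marks) → 3 (decimal)
Compute 10 ^ 3 = 1000
1000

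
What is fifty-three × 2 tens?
Convert fifty-three (English words) → 53 (decimal)
Convert 2 tens (place-value notation) → 2×10 = 20 (decimal)
Compute 53 × 20 = 1060
1060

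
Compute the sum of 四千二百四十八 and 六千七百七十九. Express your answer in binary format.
Convert 四千二百四十八 (Chinese numeral) → 4×1000 + 2×100 + 4×10 + 8 = 4248 (decimal)
Convert 六千七百七十九 (Chinese numeral) → 6×1000 + 7×100 + 7×10 + 9 = 6779 (decimal)
Compute 4248 + 6779 = 11027
Convert 11027 (decimal) → 11027 = 8192 + 2048 + 512 + 256 + 16 + 2 + 1 → 0b10101100010011 (binary)
0b10101100010011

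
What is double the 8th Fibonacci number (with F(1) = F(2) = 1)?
The 8th Fibonacci number (with F(1) = F(2) = 1): 1, 1, 2, 3, 5, 8, 13, 21 → 21
Compute 21 × 2 = 42
42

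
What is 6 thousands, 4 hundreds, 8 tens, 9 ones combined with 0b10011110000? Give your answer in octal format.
Convert 6 thousands, 4 hundreds, 8 tens, 9 ones (place-value notation) → 6×1000 + 4×100 + 8×10 + 9 = 6489 (decimal)
Convert 0b10011110000 (binary) → 1024 + 128 + 64 + 32 + 16 = 1264 (decimal)
Compute 6489 + 1264 = 7753
Convert 7753 (decimal) → 7753 = 1×4096 + 7×512 + 1×64 + 1×8 + 1 → 0o17111 (octal)
0o17111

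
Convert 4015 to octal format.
Convert 4015 (decimal) → 4015 = 7×512 + 6×64 + 5×8 + 7 → 0o7657 (octal)
0o7657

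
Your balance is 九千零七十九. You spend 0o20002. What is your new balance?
Convert 九千零七十九 (Chinese numeral) → 9×1000 + 7×10 + 9 = 9079 (decimal)
Convert 0o20002 (octal) → 2×4096 + 2 = 8194 (decimal)
Compute 9079 - 8194 = 885
885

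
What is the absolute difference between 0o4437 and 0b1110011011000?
Convert 0o4437 (octal) → 4×512 + 4×64 + 3×8 + 7 = 2335 (decimal)
Convert 0b1110011011000 (binary) → 4096 + 2048 + 1024 + 128 + 64 + 16 + 8 = 7384 (decimal)
Compute |2335 - 7384| = 5049
5049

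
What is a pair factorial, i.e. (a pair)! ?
Convert a pair (colloquial) → 2 (decimal)
Compute 2! = 2
2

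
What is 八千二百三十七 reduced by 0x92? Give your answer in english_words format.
Convert 八千二百三十七 (Chinese numeral) → 8×1000 + 2×100 + 3×10 + 7 = 8237 (decimal)
Convert 0x92 (hexadecimal) → 9×16 + 2 = 146 (decimal)
Compute 8237 - 146 = 8091
Convert 8091 (decimal) → 8091 = 8×1000 + 91 → eight thousand ninety-one (English words)
eight thousand ninety-one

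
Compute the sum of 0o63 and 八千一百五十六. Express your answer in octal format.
Convert 0o63 (octal) → 6×8 + 3 = 51 (decimal)
Convert 八千一百五十六 (Chinese numeral) → 8×1000 + 1×100 + 5×10 + 6 = 8156 (decimal)
Compute 51 + 8156 = 8207
Convert 8207 (decimal) → 8207 = 2×4096 + 1×8 + 7 → 0o20017 (octal)
0o20017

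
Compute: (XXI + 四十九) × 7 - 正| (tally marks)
Convert XXI (Roman numeral) → 10 + 10 + 1 = 21 (decimal)
Convert 四十九 (Chinese numeral) → 4×10 + 9 = 49 (decimal)
Convert 正| (tally marks) → 5 + 1 = 6 (decimal)
Expression in decimal: (21 + 49) × 7 - 6
Parentheses first: 21 + 49 = 70
Multiply: 70 × 7 = 490
Subtract: 490 - 6 = 484
484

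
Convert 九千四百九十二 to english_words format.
Convert 九千四百九十二 (Chinese numeral) → 9×1000 + 4×100 + 9×10 + 2 = 9492 (decimal)
Convert 9492 (decimal) → 9492 = 9×1000 + 4×100 + 92 → nine thousand four hundred ninety-two (English words)
nine thousand four hundred ninety-two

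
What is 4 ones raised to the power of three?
Convert 4 ones (place-value notation) → 4 (decimal)
Convert three (English words) → 3 (decimal)
Compute 4 ^ 3 = 64
64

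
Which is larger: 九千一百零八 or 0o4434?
Convert 九千一百零八 (Chinese numeral) → 9×1000 + 1×100 + 8 = 9108 (decimal)
Convert 0o4434 (octal) → 4×512 + 4×64 + 3×8 + 4 = 2332 (decimal)
Compare 9108 vs 2332: larger = 9108
9108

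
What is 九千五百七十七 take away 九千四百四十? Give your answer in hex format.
Convert 九千五百七十七 (Chinese numeral) → 9×1000 + 5×100 + 7×10 + 7 = 9577 (decimal)
Convert 九千四百四十 (Chinese numeral) → 9×1000 + 4×100 + 4×10 = 9440 (decimal)
Compute 9577 - 9440 = 137
Convert 137 (decimal) → 137 = 8×16 + 9 → 0x89 (hexadecimal)
0x89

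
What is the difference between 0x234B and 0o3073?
Convert 0x234B (hexadecimal) → 2×4096 + 3×256 + 4×16 + 11 = 9035 (decimal)
Convert 0o3073 (octal) → 3×512 + 7×8 + 3 = 1595 (decimal)
Difference: |9035 - 1595| = 7440
7440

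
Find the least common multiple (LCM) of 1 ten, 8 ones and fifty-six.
Convert 1 ten, 8 ones (place-value notation) → 1×10 + 8 = 18 (decimal)
Convert fifty-six (English words) → 56 (decimal)
Compute lcm(18, 56) = 504
504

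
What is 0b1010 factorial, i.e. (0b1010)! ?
Convert 0b1010 (binary) → 8 + 2 = 10 (decimal)
Compute 10! = 3628800
3628800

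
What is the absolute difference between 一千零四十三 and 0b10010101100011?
Convert 一千零四十三 (Chinese numeral) → 1×1000 + 4×10 + 3 = 1043 (decimal)
Convert 0b10010101100011 (binary) → 8192 + 1024 + 256 + 64 + 32 + 2 + 1 = 9571 (decimal)
Compute |1043 - 9571| = 8528
8528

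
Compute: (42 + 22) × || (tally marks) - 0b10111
Convert || (tally marks) → 2 (decimal)
Convert 0b10111 (binary) → 16 + 4 + 2 + 1 = 23 (decimal)
Expression in decimal: (42 + 22) × 2 - 23
Parentheses first: 42 + 22 = 64
Multiply: 64 × 2 = 128
Subtract: 128 - 23 = 105
105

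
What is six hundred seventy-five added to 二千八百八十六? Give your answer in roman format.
Convert six hundred seventy-five (English words) → 6×100 + 75 = 675 (decimal)
Convert 二千八百八十六 (Chinese numeral) → 2×1000 + 8×100 + 8×10 + 6 = 2886 (decimal)
Compute 675 + 2886 = 3561
Convert 3561 (decimal) → 3561 = 1000 + 1000 + 1000 + 500 + 50 + 10 + 1 → MMMDLXI (Roman numeral)
MMMDLXI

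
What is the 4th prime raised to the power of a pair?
Convert the 4th prime (prime index) → 7 (decimal)
Convert a pair (colloquial) → 2 (decimal)
Compute 7 ^ 2 = 49
49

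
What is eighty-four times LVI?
Convert eighty-four (English words) → 84 (decimal)
Convert LVI (Roman numeral) → 50 + 5 + 1 = 56 (decimal)
Compute 84 × 56 = 4704
4704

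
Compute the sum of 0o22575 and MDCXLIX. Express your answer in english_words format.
Convert 0o22575 (octal) → 2×4096 + 2×512 + 5×64 + 7×8 + 5 = 9597 (decimal)
Convert MDCXLIX (Roman numeral) → 1000 + 500 + 100 + 40 + 9 = 1649 (decimal)
Compute 9597 + 1649 = 11246
Convert 11246 (decimal) → 11246 = 11×1000 + 2×100 + 46 → eleven thousand two hundred forty-six (English words)
eleven thousand two hundred forty-six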